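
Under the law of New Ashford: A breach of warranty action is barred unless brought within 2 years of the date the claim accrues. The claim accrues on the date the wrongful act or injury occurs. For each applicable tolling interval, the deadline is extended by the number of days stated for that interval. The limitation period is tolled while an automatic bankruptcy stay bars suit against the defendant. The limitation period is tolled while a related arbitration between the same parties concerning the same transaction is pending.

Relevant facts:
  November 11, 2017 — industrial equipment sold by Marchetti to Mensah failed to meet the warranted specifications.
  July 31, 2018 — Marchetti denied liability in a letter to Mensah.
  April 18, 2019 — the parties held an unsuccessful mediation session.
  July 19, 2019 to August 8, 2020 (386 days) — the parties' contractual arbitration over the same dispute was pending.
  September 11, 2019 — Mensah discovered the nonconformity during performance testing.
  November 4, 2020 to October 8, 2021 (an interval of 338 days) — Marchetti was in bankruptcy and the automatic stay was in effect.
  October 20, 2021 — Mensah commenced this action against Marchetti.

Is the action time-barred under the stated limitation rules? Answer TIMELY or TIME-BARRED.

TIMELY

The claim accrued on November 11, 2017, when the wrongful act occurred; under the stated occurrence rule the September 11, 2019 discovery does not delay accrual.
The untolled deadline — 2 years after November 11, 2017 — is November 11, 2019.
The pending related arbitration from July 19, 2019 to August 8, 2020 tolled the period for 386 days, extending the deadline to December 1, 2020.
The automatic bankruptcy stay from November 4, 2020 to October 8, 2021 tolled the period for 338 days, extending the deadline to November 4, 2021.
The other events in the timeline have no effect on the limitation period under the stated rules.
Filing on October 20, 2021 beat the November 4, 2021 deadline — the action is timely.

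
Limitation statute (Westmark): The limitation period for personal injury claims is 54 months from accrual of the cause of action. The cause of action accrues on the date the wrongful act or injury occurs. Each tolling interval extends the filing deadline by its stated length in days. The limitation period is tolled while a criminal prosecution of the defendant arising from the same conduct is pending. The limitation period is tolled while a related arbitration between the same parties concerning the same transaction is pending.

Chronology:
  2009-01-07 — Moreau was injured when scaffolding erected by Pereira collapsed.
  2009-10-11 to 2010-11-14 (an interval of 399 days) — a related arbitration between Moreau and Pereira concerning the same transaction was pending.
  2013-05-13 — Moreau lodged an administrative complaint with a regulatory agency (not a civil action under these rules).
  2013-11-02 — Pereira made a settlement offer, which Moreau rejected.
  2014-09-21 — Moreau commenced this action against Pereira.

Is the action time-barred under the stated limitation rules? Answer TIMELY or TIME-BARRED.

The limitation period began to run on 2009-01-07.
Adding the 54 months base period to 2009-01-07 gives a deadline of 2013-07-07, before any tolling.
Because the pending related arbitration ran from 2009-10-11 to 2010-11-14, the deadline is extended by 399 days to 2014-08-10.
Nothing else in the chronology tolls or restarts the period.
The 2014-09-21 filing falls after the 2014-08-10 deadline; the claim is time-barred.

TIME-BARRED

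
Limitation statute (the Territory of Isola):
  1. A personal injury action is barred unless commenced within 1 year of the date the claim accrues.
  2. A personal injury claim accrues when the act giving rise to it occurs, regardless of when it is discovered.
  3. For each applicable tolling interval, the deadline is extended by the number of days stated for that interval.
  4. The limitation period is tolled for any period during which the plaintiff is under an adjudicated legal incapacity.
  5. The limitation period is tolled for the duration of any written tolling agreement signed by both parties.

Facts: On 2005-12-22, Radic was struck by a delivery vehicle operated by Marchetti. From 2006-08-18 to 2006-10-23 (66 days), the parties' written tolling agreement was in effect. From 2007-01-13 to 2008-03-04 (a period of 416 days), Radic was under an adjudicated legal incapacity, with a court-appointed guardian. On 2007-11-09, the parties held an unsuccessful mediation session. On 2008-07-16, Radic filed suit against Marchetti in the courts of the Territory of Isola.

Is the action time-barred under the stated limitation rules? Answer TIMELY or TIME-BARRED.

The claim accrued on 2005-12-22, when the wrongful act occurred.
Adding the 1 year base period to 2005-12-22 gives a deadline of 2006-12-22, before any tolling.
The written tolling agreement from 2006-08-18 to 2006-10-23 tolled the period for 66 days, extending the deadline to 2007-02-26.
The period was tolled for 416 days by the plaintiff's legal incapacity (2007-01-13 to 2008-03-04), pushing the deadline to 2008-04-17.
None of the other events listed affects the running of the period under the stated rules.
Filing on 2008-07-16 missed the 2008-04-17 deadline — the action is time-barred.

TIME-BARRED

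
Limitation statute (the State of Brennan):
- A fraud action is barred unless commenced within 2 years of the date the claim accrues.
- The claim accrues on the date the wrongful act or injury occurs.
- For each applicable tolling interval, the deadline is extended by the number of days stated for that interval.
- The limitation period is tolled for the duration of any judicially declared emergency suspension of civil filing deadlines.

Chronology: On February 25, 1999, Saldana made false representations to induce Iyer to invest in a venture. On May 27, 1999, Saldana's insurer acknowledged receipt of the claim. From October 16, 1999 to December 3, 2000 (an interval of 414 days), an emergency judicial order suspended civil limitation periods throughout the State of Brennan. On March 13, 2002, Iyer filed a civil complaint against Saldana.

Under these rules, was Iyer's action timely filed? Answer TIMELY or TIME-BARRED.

TIMELY

The claim accrued on February 25, 1999, the date of the act.
Adding the 2 years base period to February 25, 1999 gives a deadline of February 25, 2001, before any tolling.
The emergency suspension of filing deadlines from October 16, 1999 to December 3, 2000 tolled the period for 414 days, extending the deadline to April 15, 2002.
The other events in the timeline have no effect on the limitation period under the stated rules.
The March 13, 2002 filing precedes the April 15, 2002 deadline; the claim is timely.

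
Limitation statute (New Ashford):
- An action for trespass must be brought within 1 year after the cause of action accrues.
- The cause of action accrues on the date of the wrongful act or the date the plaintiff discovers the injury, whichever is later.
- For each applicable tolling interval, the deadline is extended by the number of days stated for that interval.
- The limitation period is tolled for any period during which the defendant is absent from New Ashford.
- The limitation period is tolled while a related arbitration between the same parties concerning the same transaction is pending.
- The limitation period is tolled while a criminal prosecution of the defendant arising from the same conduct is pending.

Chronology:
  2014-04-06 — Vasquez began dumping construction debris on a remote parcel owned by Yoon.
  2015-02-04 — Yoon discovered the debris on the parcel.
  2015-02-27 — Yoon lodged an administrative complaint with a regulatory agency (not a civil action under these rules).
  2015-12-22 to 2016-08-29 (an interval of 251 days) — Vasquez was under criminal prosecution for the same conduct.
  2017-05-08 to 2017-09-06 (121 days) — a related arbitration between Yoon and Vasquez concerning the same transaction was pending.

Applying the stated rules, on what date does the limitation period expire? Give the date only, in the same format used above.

Taking the later of the act (2014-04-06) and discovery (2015-02-04), the claim accrued on 2015-02-04.
Adding the 1 year base period to 2015-02-04 gives a deadline of 2016-02-04, before any tolling.
The period was tolled for 251 days by the pending criminal prosecution (2015-12-22 to 2016-08-29), pushing the deadline to 2016-10-12.
The pending related arbitration from 2017-05-08 to 2017-09-06 began after the period had already run on 2016-10-12, so it has no tolling effect.
Nothing else in the chronology tolls or restarts the period.

2016-10-12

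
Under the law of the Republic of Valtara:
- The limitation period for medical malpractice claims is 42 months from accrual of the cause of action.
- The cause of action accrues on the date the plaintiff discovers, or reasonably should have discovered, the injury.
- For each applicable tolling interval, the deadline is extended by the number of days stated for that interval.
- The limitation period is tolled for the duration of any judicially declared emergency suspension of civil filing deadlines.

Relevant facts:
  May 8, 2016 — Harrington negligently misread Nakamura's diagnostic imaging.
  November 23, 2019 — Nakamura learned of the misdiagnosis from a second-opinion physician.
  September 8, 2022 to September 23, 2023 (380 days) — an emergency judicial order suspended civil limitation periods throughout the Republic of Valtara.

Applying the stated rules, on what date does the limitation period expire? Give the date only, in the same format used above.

June 6, 2024

Under the discovery rule, the claim accrued on November 23, 2019, when Nakamura discovered the injury — not on the May 8, 2016 date of the underlying act.
42 months from November 23, 2019 is May 23, 2023.
Because the emergency suspension of filing deadlines ran from September 8, 2022 to September 23, 2023, the deadline is extended by 380 days to June 6, 2024.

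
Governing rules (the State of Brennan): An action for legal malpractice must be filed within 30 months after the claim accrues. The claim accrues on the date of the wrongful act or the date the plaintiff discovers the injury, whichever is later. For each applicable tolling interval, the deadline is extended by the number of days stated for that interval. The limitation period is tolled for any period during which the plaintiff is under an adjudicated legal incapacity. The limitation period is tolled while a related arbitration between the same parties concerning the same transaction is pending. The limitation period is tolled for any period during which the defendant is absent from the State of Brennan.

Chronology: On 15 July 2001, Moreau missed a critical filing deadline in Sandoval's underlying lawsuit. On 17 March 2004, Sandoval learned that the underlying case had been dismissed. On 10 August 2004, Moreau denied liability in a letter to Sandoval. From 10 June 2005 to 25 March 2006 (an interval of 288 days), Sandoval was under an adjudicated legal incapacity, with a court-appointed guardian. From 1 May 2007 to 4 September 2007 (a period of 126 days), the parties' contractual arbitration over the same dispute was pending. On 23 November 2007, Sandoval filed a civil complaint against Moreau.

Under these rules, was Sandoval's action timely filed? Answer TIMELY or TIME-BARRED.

Taking the later of the act (15 July 2001) and discovery (17 March 2004), the claim accrued on 17 March 2004.
Adding the 30 months base period to 17 March 2004 gives a deadline of 17 September 2006, before any tolling.
The plaintiff's legal incapacity from 10 June 2005 to 25 March 2006 tolled the period for 288 days, extending the deadline to 2 July 2007.
The period was tolled for 126 days by the pending related arbitration (1 May 2007 to 4 September 2007), pushing the deadline to 5 November 2007.
Nothing else in the chronology tolls or restarts the period.
Filing on 23 November 2007 missed the 5 November 2007 deadline — the action is time-barred.

TIME-BARRED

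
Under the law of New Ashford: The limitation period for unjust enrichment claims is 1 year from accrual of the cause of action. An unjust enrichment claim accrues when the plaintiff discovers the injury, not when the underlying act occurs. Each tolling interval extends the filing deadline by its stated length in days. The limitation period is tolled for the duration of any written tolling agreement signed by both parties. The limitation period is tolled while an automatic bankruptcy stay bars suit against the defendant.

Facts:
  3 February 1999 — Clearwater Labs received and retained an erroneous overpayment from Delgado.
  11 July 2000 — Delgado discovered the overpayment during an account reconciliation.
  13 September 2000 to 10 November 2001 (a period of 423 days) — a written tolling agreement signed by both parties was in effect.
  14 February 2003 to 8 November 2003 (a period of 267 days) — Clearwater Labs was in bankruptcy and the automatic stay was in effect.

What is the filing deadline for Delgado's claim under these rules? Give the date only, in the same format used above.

7 September 2002

The claim did not accrue until Delgado discovered the injury on 11 July 2000; the 3 February 1999 act date does not start the clock under the stated rule.
Adding the 1 year base period to 11 July 2000 gives a deadline of 11 July 2001, before any tolling.
The period was tolled for 423 days by the written tolling agreement (13 September 2000 to 10 November 2001), pushing the deadline to 7 September 2002.
The automatic bankruptcy stay from 14 February 2003 to 8 November 2003 began after the period had already run on 7 September 2002, so it has no tolling effect.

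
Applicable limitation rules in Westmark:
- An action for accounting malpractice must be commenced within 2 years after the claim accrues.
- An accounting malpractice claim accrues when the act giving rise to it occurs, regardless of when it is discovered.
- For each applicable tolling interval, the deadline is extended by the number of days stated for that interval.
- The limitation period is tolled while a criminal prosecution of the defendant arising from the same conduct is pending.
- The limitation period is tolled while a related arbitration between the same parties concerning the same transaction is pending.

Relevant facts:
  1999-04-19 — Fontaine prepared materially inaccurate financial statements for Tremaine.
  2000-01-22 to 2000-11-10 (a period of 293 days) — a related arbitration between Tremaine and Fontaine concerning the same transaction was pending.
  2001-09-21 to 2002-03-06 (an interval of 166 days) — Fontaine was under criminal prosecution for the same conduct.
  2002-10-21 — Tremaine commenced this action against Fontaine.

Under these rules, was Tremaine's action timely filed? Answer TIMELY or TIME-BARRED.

TIME-BARRED

The claim accrued on 1999-04-19, when the wrongful act occurred.
Adding the 2 years base period to 1999-04-19 gives a deadline of 2001-04-19, before any tolling.
The pending related arbitration from 2000-01-22 to 2000-11-10 tolled the period for 293 days, extending the deadline to 2002-02-06.
Because the pending criminal prosecution ran from 2001-09-21 to 2002-03-06, the deadline is extended by 166 days to 2002-07-22.
The 2002-10-21 filing falls after the 2002-07-22 deadline; the claim is time-barred.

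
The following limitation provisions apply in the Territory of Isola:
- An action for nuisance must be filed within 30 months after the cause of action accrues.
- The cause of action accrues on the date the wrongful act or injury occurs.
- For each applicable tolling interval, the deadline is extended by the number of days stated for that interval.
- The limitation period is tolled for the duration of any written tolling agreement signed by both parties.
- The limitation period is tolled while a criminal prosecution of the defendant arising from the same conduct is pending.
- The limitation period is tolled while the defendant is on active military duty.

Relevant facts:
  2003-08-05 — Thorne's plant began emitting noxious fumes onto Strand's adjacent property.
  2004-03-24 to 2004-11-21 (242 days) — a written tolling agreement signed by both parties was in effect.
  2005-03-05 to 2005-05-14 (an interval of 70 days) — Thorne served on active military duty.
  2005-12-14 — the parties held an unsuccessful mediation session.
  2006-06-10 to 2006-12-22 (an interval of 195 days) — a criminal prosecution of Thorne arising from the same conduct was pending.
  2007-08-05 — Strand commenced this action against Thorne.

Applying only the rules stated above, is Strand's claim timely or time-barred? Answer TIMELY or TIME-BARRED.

TIME-BARRED

The claim accrued on 2003-08-05, when the wrongful act occurred.
30 months from 2003-08-05 is 2006-02-05.
The period was tolled for 242 days by the written tolling agreement (2004-03-24 to 2004-11-21), pushing the deadline to 2006-10-05.
The defendant's active military service from 2005-03-05 to 2005-05-14 tolled the period for 70 days, extending the deadline to 2006-12-14.
Because the pending criminal prosecution ran from 2006-06-10 to 2006-12-22, the deadline is extended by 195 days to 2007-06-27.
The other events in the timeline have no effect on the limitation period under the stated rules.
Strand filed on 2007-08-05, after the 2007-06-27 deadline, so the action is time-barred.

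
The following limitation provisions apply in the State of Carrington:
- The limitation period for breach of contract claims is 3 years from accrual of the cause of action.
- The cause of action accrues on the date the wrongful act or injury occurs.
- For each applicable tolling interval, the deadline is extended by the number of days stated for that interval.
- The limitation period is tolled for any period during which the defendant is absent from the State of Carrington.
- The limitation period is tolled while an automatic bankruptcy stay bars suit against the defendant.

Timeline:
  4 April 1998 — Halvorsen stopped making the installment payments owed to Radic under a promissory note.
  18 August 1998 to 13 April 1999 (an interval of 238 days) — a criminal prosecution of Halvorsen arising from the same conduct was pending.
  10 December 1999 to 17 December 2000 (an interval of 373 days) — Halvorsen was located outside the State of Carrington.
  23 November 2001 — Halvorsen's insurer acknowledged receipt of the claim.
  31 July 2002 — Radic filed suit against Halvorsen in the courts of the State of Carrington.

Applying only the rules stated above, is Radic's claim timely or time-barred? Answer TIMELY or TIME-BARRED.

TIME-BARRED

The cause of action accrued on 4 April 1998, the date of the act.
The untolled deadline — 3 years after 4 April 1998 — is 4 April 2001.
Because the defendant's absence from the jurisdiction ran from 10 December 1999 to 17 December 2000, the deadline is extended by 373 days to 12 April 2002.
The pending criminal prosecution from 18 August 1998 to 13 April 1999 does not toll the period, because no stated rule makes a criminal prosecution a tolling event.
The other events in the timeline have no effect on the limitation period under the stated rules.
Radic filed on 31 July 2002, after the 12 April 2002 deadline, so the action is time-barred.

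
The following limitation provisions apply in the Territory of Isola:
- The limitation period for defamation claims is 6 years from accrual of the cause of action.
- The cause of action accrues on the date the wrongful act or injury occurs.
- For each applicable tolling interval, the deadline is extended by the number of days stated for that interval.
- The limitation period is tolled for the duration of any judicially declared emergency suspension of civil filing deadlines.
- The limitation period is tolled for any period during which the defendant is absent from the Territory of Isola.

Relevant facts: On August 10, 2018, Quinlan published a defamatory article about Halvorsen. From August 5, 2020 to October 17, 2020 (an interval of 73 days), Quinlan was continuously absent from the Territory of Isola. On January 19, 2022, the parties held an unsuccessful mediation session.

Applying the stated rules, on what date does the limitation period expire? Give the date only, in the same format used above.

The limitation period began to run on August 10, 2018.
The untolled deadline — 6 years after August 10, 2018 — is August 10, 2024.
The period was tolled for 73 days by the defendant's absence from the jurisdiction (August 5, 2020 to October 17, 2020), pushing the deadline to October 22, 2024.
Nothing else in the chronology tolls or restarts the period.

October 22, 2024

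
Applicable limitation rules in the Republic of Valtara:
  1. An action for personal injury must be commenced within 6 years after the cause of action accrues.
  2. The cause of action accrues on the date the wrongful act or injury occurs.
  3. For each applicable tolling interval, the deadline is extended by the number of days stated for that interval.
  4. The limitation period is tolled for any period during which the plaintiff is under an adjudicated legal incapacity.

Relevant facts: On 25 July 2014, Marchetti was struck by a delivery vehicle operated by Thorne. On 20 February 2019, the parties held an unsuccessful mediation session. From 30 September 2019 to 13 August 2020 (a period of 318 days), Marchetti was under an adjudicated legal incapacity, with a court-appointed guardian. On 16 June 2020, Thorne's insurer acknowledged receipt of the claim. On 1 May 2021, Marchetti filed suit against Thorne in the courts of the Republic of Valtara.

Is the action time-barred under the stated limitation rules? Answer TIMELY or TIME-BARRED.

The cause of action accrued on 25 July 2014, the date of the act.
Adding the 6 years base period to 25 July 2014 gives a deadline of 25 July 2020, before any tolling.
The period was tolled for 318 days by the plaintiff's legal incapacity (30 September 2019 to 13 August 2020), pushing the deadline to 8 June 2021.
Nothing else in the chronology tolls or restarts the period.
The 1 May 2021 filing precedes the 8 June 2021 deadline; the claim is timely.

TIMELY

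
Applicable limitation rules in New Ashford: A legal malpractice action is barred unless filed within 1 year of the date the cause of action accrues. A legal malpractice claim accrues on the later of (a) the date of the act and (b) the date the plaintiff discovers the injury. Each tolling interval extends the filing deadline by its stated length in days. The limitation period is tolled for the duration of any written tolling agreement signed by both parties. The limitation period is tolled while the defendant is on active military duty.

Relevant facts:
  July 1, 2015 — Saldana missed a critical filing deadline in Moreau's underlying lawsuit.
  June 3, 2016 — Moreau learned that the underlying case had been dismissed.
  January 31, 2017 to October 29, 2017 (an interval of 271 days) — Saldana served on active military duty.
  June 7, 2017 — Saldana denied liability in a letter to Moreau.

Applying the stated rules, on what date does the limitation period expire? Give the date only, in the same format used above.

March 1, 2018

Taking the later of the act (July 1, 2015) and discovery (June 3, 2016), the claim accrued on June 3, 2016.
The untolled deadline — 1 year after June 3, 2016 — is June 3, 2017.
The period was tolled for 271 days by the defendant's active military service (January 31, 2017 to October 29, 2017), pushing the deadline to March 1, 2018.
The other events in the timeline have no effect on the limitation period under the stated rules.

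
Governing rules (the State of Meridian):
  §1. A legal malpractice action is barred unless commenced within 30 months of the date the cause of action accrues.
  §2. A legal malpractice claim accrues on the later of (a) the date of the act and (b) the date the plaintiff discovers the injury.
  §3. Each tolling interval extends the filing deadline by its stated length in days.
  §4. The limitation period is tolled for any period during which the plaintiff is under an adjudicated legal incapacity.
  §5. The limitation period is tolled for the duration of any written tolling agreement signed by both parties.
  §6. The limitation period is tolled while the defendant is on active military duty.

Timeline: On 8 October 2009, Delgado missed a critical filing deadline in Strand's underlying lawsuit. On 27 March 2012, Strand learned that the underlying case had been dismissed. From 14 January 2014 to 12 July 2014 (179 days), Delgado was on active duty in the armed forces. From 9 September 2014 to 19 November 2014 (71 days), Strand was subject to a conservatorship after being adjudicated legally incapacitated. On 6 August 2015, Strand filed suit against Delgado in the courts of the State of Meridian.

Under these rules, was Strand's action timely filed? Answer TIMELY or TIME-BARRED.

TIME-BARRED

Taking the later of the act (8 October 2009) and discovery (27 March 2012), the claim accrued on 27 March 2012.
30 months from 27 March 2012 is 27 September 2014.
Because the defendant's active military service ran from 14 January 2014 to 12 July 2014, the deadline is extended by 179 days to 25 March 2015.
The plaintiff's legal incapacity from 9 September 2014 to 19 November 2014 tolled the period for 71 days, extending the deadline to 4 June 2015.
The 6 August 2015 filing falls after the 4 June 2015 deadline; the claim is time-barred.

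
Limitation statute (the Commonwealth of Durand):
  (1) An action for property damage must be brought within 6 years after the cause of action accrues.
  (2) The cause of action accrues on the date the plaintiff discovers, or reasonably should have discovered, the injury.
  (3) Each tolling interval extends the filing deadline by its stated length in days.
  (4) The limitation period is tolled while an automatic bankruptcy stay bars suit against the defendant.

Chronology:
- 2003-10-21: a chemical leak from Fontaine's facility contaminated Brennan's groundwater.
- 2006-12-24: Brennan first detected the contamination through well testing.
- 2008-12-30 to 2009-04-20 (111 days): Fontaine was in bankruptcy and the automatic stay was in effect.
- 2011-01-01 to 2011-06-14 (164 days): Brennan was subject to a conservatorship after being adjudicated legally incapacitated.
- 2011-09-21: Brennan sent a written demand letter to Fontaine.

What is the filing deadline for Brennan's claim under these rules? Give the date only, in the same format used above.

2013-04-14

Accrual is tied to discovery, so the period began on 2006-12-24 rather than on 2003-10-21 when the act occurred.
The untolled deadline — 6 years after 2006-12-24 — is 2012-12-24.
Because the automatic bankruptcy stay ran from 2008-12-30 to 2009-04-20, the deadline is extended by 111 days to 2013-04-14.
No stated provision tolls the period for the plaintiff's incapacity, so the interval from 2011-01-01 to 2011-06-14 has no effect on the deadline.
Nothing else in the chronology tolls or restarts the period.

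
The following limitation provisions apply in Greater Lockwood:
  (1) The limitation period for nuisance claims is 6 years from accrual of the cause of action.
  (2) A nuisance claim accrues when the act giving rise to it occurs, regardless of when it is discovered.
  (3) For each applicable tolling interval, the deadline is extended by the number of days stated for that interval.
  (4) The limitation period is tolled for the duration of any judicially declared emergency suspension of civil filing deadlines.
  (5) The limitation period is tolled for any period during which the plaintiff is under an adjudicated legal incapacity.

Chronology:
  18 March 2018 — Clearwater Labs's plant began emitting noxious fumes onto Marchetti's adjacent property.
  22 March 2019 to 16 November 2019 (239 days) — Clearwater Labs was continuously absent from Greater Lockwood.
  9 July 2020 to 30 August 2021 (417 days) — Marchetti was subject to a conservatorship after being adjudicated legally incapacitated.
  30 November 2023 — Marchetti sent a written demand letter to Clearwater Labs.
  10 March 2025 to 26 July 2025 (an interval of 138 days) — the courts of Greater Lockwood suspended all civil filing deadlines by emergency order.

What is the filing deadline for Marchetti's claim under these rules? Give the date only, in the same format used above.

24 September 2025

The limitation period began to run on 18 March 2018.
The untolled deadline — 6 years after 18 March 2018 — is 18 March 2024.
The period was tolled for 417 days by the plaintiff's legal incapacity (9 July 2020 to 30 August 2021), pushing the deadline to 9 May 2025.
The period was tolled for 138 days by the emergency suspension of filing deadlines (10 March 2025 to 26 July 2025), pushing the deadline to 24 September 2025.
The defendant's absence from the jurisdiction from 22 March 2019 to 16 November 2019 does not toll the period, because no stated rule makes the defendant's absence a tolling event.
None of the other events listed affects the running of the period under the stated rules.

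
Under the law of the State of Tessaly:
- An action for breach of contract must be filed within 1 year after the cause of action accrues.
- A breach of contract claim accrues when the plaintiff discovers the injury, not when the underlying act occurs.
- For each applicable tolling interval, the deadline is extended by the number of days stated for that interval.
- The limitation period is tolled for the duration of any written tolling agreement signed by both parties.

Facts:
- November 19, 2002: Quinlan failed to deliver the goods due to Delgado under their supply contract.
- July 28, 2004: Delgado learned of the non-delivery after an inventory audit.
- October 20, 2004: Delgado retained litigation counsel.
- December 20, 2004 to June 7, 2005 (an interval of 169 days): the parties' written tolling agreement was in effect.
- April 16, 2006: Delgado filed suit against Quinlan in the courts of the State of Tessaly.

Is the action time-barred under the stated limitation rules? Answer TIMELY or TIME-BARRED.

Under the discovery rule, the claim accrued on July 28, 2004, when Delgado discovered the injury — not on the November 19, 2002 date of the underlying act.
1 year from July 28, 2004 is July 28, 2005.
The written tolling agreement from December 20, 2004 to June 7, 2005 tolled the period for 169 days, extending the deadline to January 13, 2006.
None of the other events listed affects the running of the period under the stated rules.
Delgado filed on April 16, 2006, after the January 13, 2006 deadline, so the action is time-barred.

TIME-BARRED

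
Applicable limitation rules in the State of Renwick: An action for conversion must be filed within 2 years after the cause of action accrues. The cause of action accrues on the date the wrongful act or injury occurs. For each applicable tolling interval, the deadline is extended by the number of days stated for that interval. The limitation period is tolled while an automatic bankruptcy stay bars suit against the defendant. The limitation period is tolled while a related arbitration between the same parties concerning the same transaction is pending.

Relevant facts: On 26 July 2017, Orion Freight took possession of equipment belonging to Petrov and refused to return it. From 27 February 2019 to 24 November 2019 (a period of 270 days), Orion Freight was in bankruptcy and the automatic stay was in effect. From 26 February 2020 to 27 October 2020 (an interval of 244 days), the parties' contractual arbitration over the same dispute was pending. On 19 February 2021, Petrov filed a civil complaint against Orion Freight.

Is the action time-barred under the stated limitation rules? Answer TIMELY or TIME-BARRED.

TIME-BARRED

The limitation period began to run on 26 July 2017.
2 years from 26 July 2017 is 26 July 2019.
The period was tolled for 270 days by the automatic bankruptcy stay (27 February 2019 to 24 November 2019), pushing the deadline to 21 April 2020.
The period was tolled for 244 days by the pending related arbitration (26 February 2020 to 27 October 2020), pushing the deadline to 21 December 2020.
Petrov filed on 19 February 2021, after the 21 December 2020 deadline, so the action is time-barred.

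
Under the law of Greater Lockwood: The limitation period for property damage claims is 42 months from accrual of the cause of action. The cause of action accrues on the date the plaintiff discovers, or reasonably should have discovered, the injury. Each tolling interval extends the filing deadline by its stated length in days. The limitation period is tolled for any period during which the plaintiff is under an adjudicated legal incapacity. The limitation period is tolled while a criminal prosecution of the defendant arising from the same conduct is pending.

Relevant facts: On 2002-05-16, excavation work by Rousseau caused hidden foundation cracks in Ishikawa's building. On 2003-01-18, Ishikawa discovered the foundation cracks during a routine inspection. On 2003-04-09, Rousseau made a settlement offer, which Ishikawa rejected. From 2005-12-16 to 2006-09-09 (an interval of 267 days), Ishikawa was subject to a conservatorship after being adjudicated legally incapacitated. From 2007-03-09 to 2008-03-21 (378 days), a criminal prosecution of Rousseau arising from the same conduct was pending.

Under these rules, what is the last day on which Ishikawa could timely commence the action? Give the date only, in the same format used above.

2008-04-23

Accrual is tied to discovery, so the period began on 2003-01-18 rather than on 2002-05-16 when the act occurred.
The untolled deadline — 42 months after 2003-01-18 — is 2006-07-18.
Because the plaintiff's legal incapacity ran from 2005-12-16 to 2006-09-09, the deadline is extended by 267 days to 2007-04-11.
The pending criminal prosecution from 2007-03-09 to 2008-03-21 tolled the period for 378 days, extending the deadline to 2008-04-23.
The other events in the timeline have no effect on the limitation period under the stated rules.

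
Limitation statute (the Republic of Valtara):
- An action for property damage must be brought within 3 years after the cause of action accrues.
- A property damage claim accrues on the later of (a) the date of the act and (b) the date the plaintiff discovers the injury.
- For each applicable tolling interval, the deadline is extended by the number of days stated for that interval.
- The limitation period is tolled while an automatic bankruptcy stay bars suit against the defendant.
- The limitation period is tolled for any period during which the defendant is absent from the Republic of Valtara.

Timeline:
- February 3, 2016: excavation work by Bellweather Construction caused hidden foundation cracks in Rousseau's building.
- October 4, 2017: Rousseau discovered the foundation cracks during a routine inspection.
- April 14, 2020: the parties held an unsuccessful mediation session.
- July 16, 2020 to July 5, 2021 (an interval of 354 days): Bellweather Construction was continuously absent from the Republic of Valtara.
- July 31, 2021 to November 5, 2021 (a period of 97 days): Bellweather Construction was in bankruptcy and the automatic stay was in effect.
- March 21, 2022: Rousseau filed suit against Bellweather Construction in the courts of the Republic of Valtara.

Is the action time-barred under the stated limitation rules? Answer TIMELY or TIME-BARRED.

TIME-BARRED

Taking the later of the act (February 3, 2016) and discovery (October 4, 2017), the claim accrued on October 4, 2017.
The untolled deadline — 3 years after October 4, 2017 — is October 4, 2020.
The period was tolled for 354 days by the defendant's absence from the jurisdiction (July 16, 2020 to July 5, 2021), pushing the deadline to September 23, 2021.
Because the automatic bankruptcy stay ran from July 31, 2021 to November 5, 2021, the deadline is extended by 97 days to December 29, 2021.
None of the other events listed affects the running of the period under the stated rules.
Rousseau filed on March 21, 2022, after the December 29, 2021 deadline, so the action is time-barred.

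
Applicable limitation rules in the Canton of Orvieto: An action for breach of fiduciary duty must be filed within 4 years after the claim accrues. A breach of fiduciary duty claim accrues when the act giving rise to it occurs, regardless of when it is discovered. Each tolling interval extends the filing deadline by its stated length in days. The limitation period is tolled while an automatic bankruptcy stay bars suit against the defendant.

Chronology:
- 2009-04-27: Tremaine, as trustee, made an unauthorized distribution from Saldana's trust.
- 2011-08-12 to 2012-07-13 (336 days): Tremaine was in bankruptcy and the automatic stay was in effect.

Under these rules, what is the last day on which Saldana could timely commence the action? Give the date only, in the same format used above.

2014-03-29

The claim accrued on 2009-04-27, the date of the act.
4 years from 2009-04-27 is 2013-04-27.
Because the automatic bankruptcy stay ran from 2011-08-12 to 2012-07-13, the deadline is extended by 336 days to 2014-03-29.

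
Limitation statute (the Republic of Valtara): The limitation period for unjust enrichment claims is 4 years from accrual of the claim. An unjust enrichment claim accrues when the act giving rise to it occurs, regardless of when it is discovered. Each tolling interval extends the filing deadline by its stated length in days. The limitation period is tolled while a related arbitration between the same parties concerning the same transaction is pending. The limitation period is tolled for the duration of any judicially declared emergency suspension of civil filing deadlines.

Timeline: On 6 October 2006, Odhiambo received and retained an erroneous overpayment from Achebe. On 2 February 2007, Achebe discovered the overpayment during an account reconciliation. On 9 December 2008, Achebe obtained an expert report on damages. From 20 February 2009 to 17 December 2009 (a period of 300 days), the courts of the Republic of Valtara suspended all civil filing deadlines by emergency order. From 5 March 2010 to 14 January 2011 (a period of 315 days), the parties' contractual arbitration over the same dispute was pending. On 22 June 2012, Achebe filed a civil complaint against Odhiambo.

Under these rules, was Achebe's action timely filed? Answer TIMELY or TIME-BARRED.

The claim accrued on 6 October 2006, when the wrongful act occurred; under the stated occurrence rule the 2 February 2007 discovery does not delay accrual.
Adding the 4 years base period to 6 October 2006 gives a deadline of 6 October 2010, before any tolling.
The emergency suspension of filing deadlines from 20 February 2009 to 17 December 2009 tolled the period for 300 days, extending the deadline to 2 August 2011.
The pending related arbitration from 5 March 2010 to 14 January 2011 tolled the period for 315 days, extending the deadline to 12 June 2012.
The other events in the timeline have no effect on the limitation period under the stated rules.
The 22 June 2012 filing falls after the 12 June 2012 deadline; the claim is time-barred.

TIME-BARRED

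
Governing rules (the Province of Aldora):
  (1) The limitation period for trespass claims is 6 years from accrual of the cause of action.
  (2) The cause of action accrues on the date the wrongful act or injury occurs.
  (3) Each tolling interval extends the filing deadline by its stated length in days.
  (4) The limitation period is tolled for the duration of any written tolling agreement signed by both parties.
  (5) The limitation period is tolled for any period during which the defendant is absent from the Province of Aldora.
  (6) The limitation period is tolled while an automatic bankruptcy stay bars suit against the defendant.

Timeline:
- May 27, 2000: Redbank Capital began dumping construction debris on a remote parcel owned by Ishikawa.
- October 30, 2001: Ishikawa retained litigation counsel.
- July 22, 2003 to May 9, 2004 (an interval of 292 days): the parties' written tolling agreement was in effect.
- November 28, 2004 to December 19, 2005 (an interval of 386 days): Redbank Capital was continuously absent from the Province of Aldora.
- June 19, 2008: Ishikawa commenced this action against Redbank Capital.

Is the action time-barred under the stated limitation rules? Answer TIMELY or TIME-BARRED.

The claim accrued on May 27, 2000, when the wrongful act occurred.
Adding the 6 years base period to May 27, 2000 gives a deadline of May 27, 2006, before any tolling.
The written tolling agreement from July 22, 2003 to May 9, 2004 tolled the period for 292 days, extending the deadline to March 15, 2007.
Because the defendant's absence from the jurisdiction ran from November 28, 2004 to December 19, 2005, the deadline is extended by 386 days to April 4, 2008.
None of the other events listed affects the running of the period under the stated rules.
The June 19, 2008 filing falls after the April 4, 2008 deadline; the claim is time-barred.

TIME-BARRED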